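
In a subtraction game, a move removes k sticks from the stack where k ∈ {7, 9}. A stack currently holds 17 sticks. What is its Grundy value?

0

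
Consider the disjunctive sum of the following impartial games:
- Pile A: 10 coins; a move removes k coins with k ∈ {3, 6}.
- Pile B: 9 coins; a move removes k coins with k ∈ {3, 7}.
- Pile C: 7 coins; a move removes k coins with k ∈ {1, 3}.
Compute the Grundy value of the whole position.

For pile A, compute g(0), g(1), … with moves {3, 6}:
k:     0  1  2  3  4  5  6  7  8  9 10
g(k):  0  0  0  1  1  1  2  2  2  0  0
So g(10) = 0.
For pile B, compute g(0), g(1), … with moves {3, 7}:
g(0) = mex{} = 0
g(1) = mex{} = 0
g(2) = mex{} = 0
g(3) = mex{0} = 1
g(4) = mex{0} = 1
g(5) = mex{0} = 1
g(6) = mex{1} = 0
g(7) = mex{0,1} = 2
g(8) = mex{0,1} = 2
g(9) = mex{0} = 1
So g(9) = 1.
Build the Grundy sequence for pile C with g(k) = mex{g(k−s) : s ∈ {1, 3}, s ≤ k}:
g(0) = mex{} = 0
g(1) = mex{0} = 1
g(2) = mex{1} = 0
g(3) = mex{0} = 1
g(4) = mex{1} = 0
g(5) = mex{0} = 1
g(6) = mex{1} = 0
g(7) = mex{0} = 1
So g(7) = 1.
By the Sprague-Grundy theorem, the Grundy value of a sum of independent games is the XOR of the component values.
Combined value = 0 XOR 1 XOR 1 = 0.

0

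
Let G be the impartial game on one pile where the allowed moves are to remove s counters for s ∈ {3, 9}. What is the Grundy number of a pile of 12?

Grundy values for subtraction set {3, 9}:
k:     0  1  2  3  4  5  6  7  8  9 10 11 12
g(k):  0  0  0  1  1  1  0  0  0  1  1  1  0
So g(12) = 0.

0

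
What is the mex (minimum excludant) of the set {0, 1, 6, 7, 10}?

2

The values 0, 1 are all present; 2 is the first non-negative integer missing from the set.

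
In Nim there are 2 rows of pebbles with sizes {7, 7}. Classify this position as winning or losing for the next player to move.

Nim-sum: 7 ^ 7 = 0.
The nim-sum is 0, so this is a P-position: the player to move is in a losing position under optimal play.

Losing position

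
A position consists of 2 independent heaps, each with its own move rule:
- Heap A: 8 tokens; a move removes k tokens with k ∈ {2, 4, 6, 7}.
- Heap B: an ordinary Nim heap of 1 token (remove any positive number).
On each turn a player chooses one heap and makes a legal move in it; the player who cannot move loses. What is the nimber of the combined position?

5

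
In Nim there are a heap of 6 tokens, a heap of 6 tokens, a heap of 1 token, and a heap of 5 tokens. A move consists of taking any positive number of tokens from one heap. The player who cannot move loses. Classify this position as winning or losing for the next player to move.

Winning position

Compute the nim-sum pairwise:
6 ^ 6 = 0
0 ^ 1 = 1
1 ^ 5 = 4
The nim-sum is 4 ≠ 0, so this is an N-position: the player to move can win.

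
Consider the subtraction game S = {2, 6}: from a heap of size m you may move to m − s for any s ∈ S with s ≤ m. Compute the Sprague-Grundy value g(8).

0

Build the Grundy sequence with g(k) = mex{g(k−s) : s ∈ {2, 6}, s ≤ k}:
g(0) = mex{} = 0
g(1) = mex{} = 0
g(2) = mex{0} = 1
g(3) = mex{0} = 1
g(4) = mex{1} = 0
g(5) = mex{1} = 0
g(6) = mex{0} = 1
g(7) = mex{0} = 1
g(8) = mex{1} = 0
So g(8) = 0.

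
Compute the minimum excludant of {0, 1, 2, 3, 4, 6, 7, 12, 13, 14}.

The values 0, 1, 2, 3, 4 are all present; 5 is the first non-negative integer missing from the set.

5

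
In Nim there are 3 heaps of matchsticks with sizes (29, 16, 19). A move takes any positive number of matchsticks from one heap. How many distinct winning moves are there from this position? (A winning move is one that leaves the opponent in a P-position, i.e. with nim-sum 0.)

3

Compute the nim-sum pairwise:
29 XOR 16 = 13
13 XOR 19 = 30
The overall nim-sum is X = 30. A heap of size p has a winning move iff p XOR X < p (reduce it to p XOR X).
  29: 29 XOR 30 = 3 < 29 — winning move (to 3).
  16: 16 XOR 30 = 14 < 16 — winning move (to 14).
  19: 19 XOR 30 = 13 < 19 — winning move (to 13).
That gives 3 winning moves.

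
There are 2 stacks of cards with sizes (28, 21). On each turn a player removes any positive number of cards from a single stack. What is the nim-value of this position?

9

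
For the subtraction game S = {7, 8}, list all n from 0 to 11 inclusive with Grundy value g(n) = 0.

Compute g(0), g(1), … for moves {7, 8}:
g(0) = mex{} = 0
g(1) = mex{} = 0
g(2) = mex{} = 0
g(3) = mex{} = 0
g(4) = mex{} = 0
g(5) = mex{} = 0
g(6) = mex{} = 0
g(7) = mex{0} = 1
g(8) = mex{0} = 1
g(9) = mex{0} = 1
g(10) = mex{0} = 1
g(11) = mex{0} = 1
The P-positions (g = 0) in 0..11 are 0, 1, 2, 3, 4, 5, 6.

0, 1, 2, 3, 4, 5, 6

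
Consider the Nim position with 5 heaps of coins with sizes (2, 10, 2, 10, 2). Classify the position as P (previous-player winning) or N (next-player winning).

Write each in binary and XOR column by column:
  0010  (2)
  1010  (10)
  0010  (2)
  1010  (10)
  0010  (2)
  ----
  0010  (2)
The nim-sum is 2 ≠ 0, so this is an N-position: the player to move can win.

N-position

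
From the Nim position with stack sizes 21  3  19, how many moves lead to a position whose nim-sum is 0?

1

Bitwise XOR of the heap sizes:
  10101  (21)
  00011  (3)
  10011  (19)
  -----
  00101  (5)
The overall nim-sum is X = 5. A stack of size p has a winning move iff p XOR X < p (reduce it to p XOR X).
  21: 21 XOR 5 = 16 < 21 — winning move (to 16).
  3: 3 XOR 5 = 6 ≥ 3 — no move.
  19: 19 XOR 5 = 22 ≥ 19 — no move.
That gives 1 winning move.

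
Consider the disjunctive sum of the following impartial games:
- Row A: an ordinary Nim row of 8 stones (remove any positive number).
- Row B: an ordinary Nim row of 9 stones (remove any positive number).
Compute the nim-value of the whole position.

Row A is a plain Nim row of size 8, so its Grundy value is 8.
Row B is a plain Nim row of size 9, so its Grundy value is 9.
By the Sprague-Grundy theorem, the Grundy value of a sum of independent games is the XOR of the component values.
Combined value = 8 ⊕ 9 = 1.

1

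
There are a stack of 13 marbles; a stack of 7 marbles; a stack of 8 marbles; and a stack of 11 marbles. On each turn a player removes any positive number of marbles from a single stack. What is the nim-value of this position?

9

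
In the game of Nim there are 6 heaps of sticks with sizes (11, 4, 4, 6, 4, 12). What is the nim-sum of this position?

5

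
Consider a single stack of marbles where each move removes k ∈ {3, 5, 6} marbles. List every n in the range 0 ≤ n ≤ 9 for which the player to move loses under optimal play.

Build the Grundy sequence with g(k) = mex{g(k−s) : s ∈ {3, 5, 6}, s ≤ k}:
k:     0  1  2  3  4  5  6  7  8  9
g(k):  0  0  0  1  1  1  2  2  2  0
The P-positions (g = 0) in 0..9 are 0, 1, 2, 9.

0, 1, 2, 9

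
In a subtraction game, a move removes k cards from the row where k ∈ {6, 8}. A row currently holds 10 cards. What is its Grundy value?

Compute g(0), g(1), … for moves {6, 8}:
k:     0  1  2  3  4  5  6  7  8  9 10
g(k):  0  0  0  0  0  0  1  1  1  1  1
So g(10) = 1.

1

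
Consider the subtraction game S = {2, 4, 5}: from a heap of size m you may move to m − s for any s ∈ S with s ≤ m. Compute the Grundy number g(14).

0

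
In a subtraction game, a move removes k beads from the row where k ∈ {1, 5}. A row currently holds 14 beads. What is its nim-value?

0

Grundy values for subtraction set {1, 5}:
g(0) = mex{} = 0
g(1) = mex{0} = 1
g(2) = mex{1} = 0
g(3) = mex{0} = 1
g(4) = mex{1} = 0
g(5) = mex{0} = 1
g(6) = mex{1} = 0
g(7) = mex{0} = 1
g(8) = mex{1} = 0
g(9) = mex{0} = 1
g(10) = mex{1} = 0
g(11) = mex{0} = 1
g(12) = mex{1} = 0
g(13) = mex{0} = 1
g(14) = mex{1} = 0
So g(14) = 0.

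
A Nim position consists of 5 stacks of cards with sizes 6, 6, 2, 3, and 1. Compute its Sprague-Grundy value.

0

Compute the nim-sum pairwise:
6 ⊕ 6 = 0
0 ⊕ 2 = 2
2 ⊕ 3 = 1
1 ⊕ 1 = 0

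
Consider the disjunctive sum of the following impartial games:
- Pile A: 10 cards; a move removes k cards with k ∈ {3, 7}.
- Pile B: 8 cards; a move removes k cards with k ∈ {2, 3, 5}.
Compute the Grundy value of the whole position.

For pile A, compute g(0), g(1), … with moves {3, 7}:
k:     0  1  2  3  4  5  6  7  8  9 10
g(k):  0  0  0  1  1  1  0  2  2  1  0
So g(10) = 0.
For pile B, compute g(0), g(1), … with moves {2, 3, 5}:
k:     0  1  2  3  4  5  6  7  8
g(k):  0  0  1  1  2  2  3  0  0
So g(8) = 0.
By the Sprague-Grundy theorem, the Grundy value of a sum of independent games is the XOR of the component values.
Combined value = 0 ⊕ 0 = 0.

0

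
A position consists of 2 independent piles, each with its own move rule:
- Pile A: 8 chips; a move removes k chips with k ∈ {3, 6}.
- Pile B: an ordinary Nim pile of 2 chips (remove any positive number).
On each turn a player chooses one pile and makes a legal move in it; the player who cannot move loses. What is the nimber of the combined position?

Grundy values for pile A (subtraction set {3, 6}):
g(0) = mex{} = 0
g(1) = mex{} = 0
g(2) = mex{} = 0
g(3) = mex{0} = 1
g(4) = mex{0} = 1
g(5) = mex{0} = 1
g(6) = mex{0,1} = 2
g(7) = mex{0,1} = 2
g(8) = mex{0,1} = 2
So g(8) = 2.
Pile B is a plain Nim pile of size 2, so its Grundy value is 2.
By the Sprague-Grundy theorem, the Grundy value of a sum of independent games is the XOR of the component values.
Combined value = 2 XOR 2 = 0.

0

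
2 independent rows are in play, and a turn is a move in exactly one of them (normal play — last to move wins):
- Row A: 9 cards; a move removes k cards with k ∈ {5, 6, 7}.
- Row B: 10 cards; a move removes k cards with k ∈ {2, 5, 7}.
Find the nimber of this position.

1

Build the Grundy sequence for row A with g(k) = mex{g(k−s) : s ∈ {5, 6, 7}, s ≤ k}:
k:     0  1  2  3  4  5  6  7  8  9
g(k):  0  0  0  0  0  1  1  1  1  1
So g(9) = 1.
Build the Grundy sequence for row B with g(k) = mex{g(k−s) : s ∈ {2, 5, 7}, s ≤ k}:
k:     0  1  2  3  4  5  6  7  8  9 10
g(k):  0  0  1  1  0  2  1  3  2  2  0
So g(10) = 0.
The value of a disjunctive sum is the nim-sum of the parts.
Combined value = 1 ⊕ 0 = 1.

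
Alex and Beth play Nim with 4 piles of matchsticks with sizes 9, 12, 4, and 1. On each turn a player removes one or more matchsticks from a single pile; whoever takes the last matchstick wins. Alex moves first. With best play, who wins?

Beth wins

Write each in binary and XOR column by column:
  1001  (9)
  1100  (12)
  0100  (4)
  0001  (1)
  ----
  0000  (0)
The nim-sum is 0, so this is a P-position: the player to move is in a losing position under optimal play; Alex is about to move from it and so loses — Beth wins.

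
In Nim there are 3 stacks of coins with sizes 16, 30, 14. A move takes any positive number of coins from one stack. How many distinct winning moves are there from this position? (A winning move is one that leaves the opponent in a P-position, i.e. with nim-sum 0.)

0

In binary:
  10000  (16)
  11110  (30)
  01110  (14)
  -----
  00000  (0)
The nim-sum is already 0, so every move leaves a nonzero nim-sum — there are no winning moves.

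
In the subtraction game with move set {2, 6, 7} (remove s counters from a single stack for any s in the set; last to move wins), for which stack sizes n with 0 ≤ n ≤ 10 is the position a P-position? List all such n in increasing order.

Compute g(0), g(1), … for moves {2, 6, 7}:
k:     0  1  2  3  4  5  6  7  8  9 10
g(k):  0  0  1  1  0  0  1  1  2  0  3
The P-positions (g = 0) in 0..10 are 0, 1, 4, 5, 9.

0, 1, 4, 5, 9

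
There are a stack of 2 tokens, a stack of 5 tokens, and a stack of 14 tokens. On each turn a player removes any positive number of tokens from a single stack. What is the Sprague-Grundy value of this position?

Nim-sum: 2 ⊕ 5 ⊕ 14 = 9.

9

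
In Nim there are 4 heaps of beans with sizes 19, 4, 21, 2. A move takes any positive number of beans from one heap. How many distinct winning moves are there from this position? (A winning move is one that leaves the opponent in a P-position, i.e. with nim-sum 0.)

Nim-sum: 19 ^ 4 ^ 21 ^ 2 = 0.
The nim-sum is already 0, so every move leaves a nonzero nim-sum — there are no winning moves.

0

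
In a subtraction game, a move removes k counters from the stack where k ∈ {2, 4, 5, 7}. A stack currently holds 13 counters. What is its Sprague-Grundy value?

Compute g(0), g(1), … for moves {2, 4, 5, 7}:
k:     0  1  2  3  4  5  6  7  8  9 10 11 12 13
g(k):  0  0  1  1  2  2  3  3  4  0  0  1  1  2
So g(13) = 2.

2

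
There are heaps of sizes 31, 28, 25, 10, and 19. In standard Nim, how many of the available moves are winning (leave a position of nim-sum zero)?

3

In binary:
  11111  (31)
  11100  (28)
  11001  (25)
  01010  (10)
  10011  (19)
  -----
  00011  (3)
The overall nim-sum is X = 3. A heap of size p has a winning move iff p XOR X < p (reduce it to p XOR X).
  31: 31 XOR 3 = 28 < 31 — winning move (to 28).
  28: 28 XOR 3 = 31 ≥ 28 — no move.
  25: 25 XOR 3 = 26 ≥ 25 — no move.
  10: 10 XOR 3 = 9 < 10 — winning move (to 9).
  19: 19 XOR 3 = 16 < 19 — winning move (to 16).
That gives 3 winning moves.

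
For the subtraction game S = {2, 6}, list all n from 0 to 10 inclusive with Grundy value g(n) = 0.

0, 1, 4, 5, 8, 9

Grundy values for subtraction set {2, 6}:
g(0) = mex{} = 0
g(1) = mex{} = 0
g(2) = mex{0} = 1
g(3) = mex{0} = 1
g(4) = mex{1} = 0
g(5) = mex{1} = 0
g(6) = mex{0} = 1
g(7) = mex{0} = 1
g(8) = mex{1} = 0
g(9) = mex{1} = 0
g(10) = mex{0} = 1
The P-positions (g = 0) in 0..10 are 0, 1, 4, 5, 8, 9.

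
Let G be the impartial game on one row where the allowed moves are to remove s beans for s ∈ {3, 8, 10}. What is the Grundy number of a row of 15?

3

Compute g(0), g(1), … for moves {3, 8, 10}:
k:     0  1  2  3  4  5  6  7  8  9 10 11 12 13 14 15
g(k):  0  0  0  1  1  1  0  0  2  1  1  3  2  0  2  3
So g(15) = 3.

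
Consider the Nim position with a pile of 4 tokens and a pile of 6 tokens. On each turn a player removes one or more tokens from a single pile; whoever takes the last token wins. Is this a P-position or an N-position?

N-position

Write each in binary and XOR column by column:
  100  (4)
  110  (6)
  ---
  010  (2)
The nim-sum is 2 ≠ 0, so this is an N-position: the player to move can win.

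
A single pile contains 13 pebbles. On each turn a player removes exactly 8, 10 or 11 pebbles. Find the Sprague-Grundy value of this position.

1

Grundy values for subtraction set {8, 10, 11}:
k:     0  1  2  3  4  5  6  7  8  9 10 11 12 13
g(k):  0  0  0  0  0  0  0  0  1  1  1  1  1  1
So g(13) = 1.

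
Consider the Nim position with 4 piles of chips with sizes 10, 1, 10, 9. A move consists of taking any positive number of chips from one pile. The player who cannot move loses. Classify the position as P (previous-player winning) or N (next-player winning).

Compute the nim-sum pairwise:
10 XOR 1 = 11
11 XOR 10 = 1
1 XOR 9 = 8
The nim-sum is 8 ≠ 0, so this is an N-position: the player to move can win.

N-position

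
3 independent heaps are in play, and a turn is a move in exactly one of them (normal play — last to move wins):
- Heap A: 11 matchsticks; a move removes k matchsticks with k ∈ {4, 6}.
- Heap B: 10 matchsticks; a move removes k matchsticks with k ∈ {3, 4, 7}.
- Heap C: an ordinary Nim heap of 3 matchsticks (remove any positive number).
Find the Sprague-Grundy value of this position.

3

For heap A, compute g(0), g(1), … with moves {4, 6}:
k:     0  1  2  3  4  5  6  7  8  9 10 11
g(k):  0  0  0  0  1  1  1  1  2  2  0  0
So g(11) = 0.
Grundy values for heap B (subtraction set {3, 4, 7}):
k:     0  1  2  3  4  5  6  7  8  9 10
g(k):  0  0  0  1  1  1  2  2  2  3  0
So g(10) = 0.
Heap C is a plain Nim heap of size 3, so its Grundy value is 3.
By the Sprague-Grundy theorem, the Grundy value of a sum of independent games is the XOR of the component values.
Combined value = 0 XOR 0 XOR 3 = 3.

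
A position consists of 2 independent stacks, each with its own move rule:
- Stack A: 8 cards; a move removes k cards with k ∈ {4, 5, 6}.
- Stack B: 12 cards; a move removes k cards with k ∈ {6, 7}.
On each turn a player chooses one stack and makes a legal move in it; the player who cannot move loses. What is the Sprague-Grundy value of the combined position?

0

Build the Grundy sequence for stack A with g(k) = mex{g(k−s) : s ∈ {4, 5, 6}, s ≤ k}:
k:     0  1  2  3  4  5  6  7  8
g(k):  0  0  0  0  1  1  1  1  2
So g(8) = 2.
For stack B, compute g(0), g(1), … with moves {6, 7}:
k:     0  1  2  3  4  5  6  7  8  9 10 11 12
g(k):  0  0  0  0  0  0  1  1  1  1  1  1  2
So g(12) = 2.
The value of a disjunctive sum is the nim-sum of the parts.
Combined value = 2 XOR 2 = 0.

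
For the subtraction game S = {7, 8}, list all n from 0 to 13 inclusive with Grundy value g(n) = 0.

0, 1, 2, 3, 4, 5, 6

Grundy values for subtraction set {7, 8}:
k:     0  1  2  3  4  5  6  7  8  9 10 11 12 13
g(k):  0  0  0  0  0  0  0  1  1  1  1  1  1  1
The P-positions (g = 0) in 0..13 are 0, 1, 2, 3, 4, 5, 6.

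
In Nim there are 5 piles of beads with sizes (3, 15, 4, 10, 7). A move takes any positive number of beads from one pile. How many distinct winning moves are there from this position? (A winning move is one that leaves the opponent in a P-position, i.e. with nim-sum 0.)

3

Nim-sum: 3 ^ 15 ^ 4 ^ 10 ^ 7 = 5.
The overall nim-sum is X = 5. A pile of size p has a winning move iff p XOR X < p (reduce it to p XOR X).
  3: 3 XOR 5 = 6 ≥ 3 — no move.
  15: 15 XOR 5 = 10 < 15 — winning move (to 10).
  4: 4 XOR 5 = 1 < 4 — winning move (to 1).
  10: 10 XOR 5 = 15 ≥ 10 — no move.
  7: 7 XOR 5 = 2 < 7 — winning move (to 2).
That gives 3 winning moves.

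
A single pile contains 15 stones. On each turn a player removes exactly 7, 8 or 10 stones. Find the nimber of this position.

2

Build the Grundy sequence with g(k) = mex{g(k−s) : s ∈ {7, 8, 10}, s ≤ k}:
k:     0  1  2  3  4  5  6  7  8  9 10 11 12 13 14 15
g(k):  0  0  0  0  0  0  0  1  1  1  1  1  1  1  2  2
So g(15) = 2.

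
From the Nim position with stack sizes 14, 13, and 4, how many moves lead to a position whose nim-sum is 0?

3

Compute the nim-sum pairwise:
14 XOR 13 = 3
3 XOR 4 = 7
The overall nim-sum is X = 7. A stack of size p has a winning move iff p XOR X < p (reduce it to p XOR X).
  14: 14 XOR 7 = 9 < 14 — winning move (to 9).
  13: 13 XOR 7 = 10 < 13 — winning move (to 10).
  4: 4 XOR 7 = 3 < 4 — winning move (to 3).
That gives 3 winning moves.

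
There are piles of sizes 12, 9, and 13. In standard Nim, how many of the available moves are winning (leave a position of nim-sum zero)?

Compute the nim-sum pairwise:
12 ⊕ 9 = 5
5 ⊕ 13 = 8
The overall nim-sum is X = 8. A pile of size p has a winning move iff p XOR X < p (reduce it to p XOR X).
  12: 12 XOR 8 = 4 < 12 — winning move (to 4).
  9: 9 XOR 8 = 1 < 9 — winning move (to 1).
  13: 13 XOR 8 = 5 < 13 — winning move (to 5).
That gives 3 winning moves.

3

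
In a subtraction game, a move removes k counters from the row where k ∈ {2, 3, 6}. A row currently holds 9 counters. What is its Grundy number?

0

Build the Grundy sequence with g(k) = mex{g(k−s) : s ∈ {2, 3, 6}, s ≤ k}:
k:     0  1  2  3  4  5  6  7  8  9
g(k):  0  0  1  1  2  0  3  1  2  0
So g(9) = 0.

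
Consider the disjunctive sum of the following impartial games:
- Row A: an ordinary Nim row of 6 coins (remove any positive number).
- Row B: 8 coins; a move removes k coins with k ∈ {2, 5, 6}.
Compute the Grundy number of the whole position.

6

Row A is a plain Nim row of size 6, so its Grundy value is 6.
Grundy values for row B (subtraction set {2, 5, 6}):
k:     0  1  2  3  4  5  6  7  8
g(k):  0  0  1  1  0  2  1  3  0
So g(8) = 0.
By the Sprague-Grundy theorem, the Grundy value of a sum of independent games is the XOR of the component values.
Combined value = 6 XOR 0 = 6.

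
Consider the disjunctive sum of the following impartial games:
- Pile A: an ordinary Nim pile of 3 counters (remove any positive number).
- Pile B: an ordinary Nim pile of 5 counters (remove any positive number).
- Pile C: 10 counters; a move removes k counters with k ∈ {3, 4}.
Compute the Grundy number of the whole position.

7

Pile A is a plain Nim pile of size 3, so its Grundy value is 3.
Pile B is a plain Nim pile of size 5, so its Grundy value is 5.
Build the Grundy sequence for pile C with g(k) = mex{g(k−s) : s ∈ {3, 4}, s ≤ k}:
g(0) = mex{} = 0
g(1) = mex{} = 0
g(2) = mex{} = 0
g(3) = mex{0} = 1
g(4) = mex{0} = 1
g(5) = mex{0} = 1
g(6) = mex{0,1} = 2
g(7) = mex{1} = 0
g(8) = mex{1} = 0
g(9) = mex{1,2} = 0
g(10) = mex{0,2} = 1
So g(10) = 1.
By the Sprague-Grundy theorem, the Grundy value of a sum of independent games is the XOR of the component values.
Combined value = 3 XOR 5 XOR 1 = 7.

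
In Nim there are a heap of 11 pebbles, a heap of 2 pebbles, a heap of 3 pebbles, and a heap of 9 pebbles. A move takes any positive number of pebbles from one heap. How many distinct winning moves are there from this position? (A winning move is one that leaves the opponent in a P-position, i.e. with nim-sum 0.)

Nim-sum: 11 ⊕ 2 ⊕ 3 ⊕ 9 = 3.
The overall nim-sum is X = 3. A heap of size p has a winning move iff p XOR X < p (reduce it to p XOR X).
  11: 11 XOR 3 = 8 < 11 — winning move (to 8).
  2: 2 XOR 3 = 1 < 2 — winning move (to 1).
  3: 3 XOR 3 = 0 < 3 — winning move (to 0).
  9: 9 XOR 3 = 10 ≥ 9 — no move.
That gives 3 winning moves.

3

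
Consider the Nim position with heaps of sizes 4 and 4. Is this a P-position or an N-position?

P-position

Write each in binary and XOR column by column:
  100  (4)
  100  (4)
  ---
  000  (0)
The nim-sum is 0, so this is a P-position: the player to move is in a losing position under optimal play.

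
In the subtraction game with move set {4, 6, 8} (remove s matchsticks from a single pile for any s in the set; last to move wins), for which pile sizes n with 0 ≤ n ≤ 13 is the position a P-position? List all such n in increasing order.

0, 1, 2, 3, 12, 13

Build the Grundy sequence with g(k) = mex{g(k−s) : s ∈ {4, 6, 8}, s ≤ k}:
g(0) = mex{} = 0
g(1) = mex{} = 0
g(2) = mex{} = 0
g(3) = mex{} = 0
g(4) = mex{0} = 1
g(5) = mex{0} = 1
g(6) = mex{0} = 1
g(7) = mex{0} = 1
g(8) = mex{0,1} = 2
g(9) = mex{0,1} = 2
g(10) = mex{0,1} = 2
g(11) = mex{0,1} = 2
g(12) = mex{1,2} = 0
g(13) = mex{1,2} = 0
The P-positions (g = 0) in 0..13 are 0, 1, 2, 3, 12, 13.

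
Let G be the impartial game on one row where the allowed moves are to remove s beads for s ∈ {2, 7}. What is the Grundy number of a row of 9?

Grundy values for subtraction set {2, 7}:
k:     0  1  2  3  4  5  6  7  8  9
g(k):  0  0  1  1  0  0  1  1  2  0
So g(9) = 0.

0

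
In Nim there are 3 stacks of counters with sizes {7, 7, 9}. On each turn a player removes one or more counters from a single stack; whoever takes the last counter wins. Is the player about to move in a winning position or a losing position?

Bitwise XOR of the heap sizes:
  0111  (7)
  0111  (7)
  1001  (9)
  ----
  1001  (9)
The nim-sum is 9 ≠ 0, so this is an N-position: the player to move can win.

Winning position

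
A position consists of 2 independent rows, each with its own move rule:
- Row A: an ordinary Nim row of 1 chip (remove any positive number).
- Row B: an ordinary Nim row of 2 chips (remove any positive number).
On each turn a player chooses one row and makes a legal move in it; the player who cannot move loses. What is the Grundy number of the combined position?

Row A is a plain Nim row of size 1, so its Grundy value is 1.
Row B is a plain Nim row of size 2, so its Grundy value is 2.
The value of a disjunctive sum is the nim-sum of the parts.
Combined value = 1 XOR 2 = 3.

3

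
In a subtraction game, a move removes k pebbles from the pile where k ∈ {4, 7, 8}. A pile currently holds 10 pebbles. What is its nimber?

2

Grundy values for subtraction set {4, 7, 8}:
g(0) = mex{} = 0
g(1) = mex{} = 0
g(2) = mex{} = 0
g(3) = mex{} = 0
g(4) = mex{0} = 1
g(5) = mex{0} = 1
g(6) = mex{0} = 1
g(7) = mex{0} = 1
g(8) = mex{0,1} = 2
g(9) = mex{0,1} = 2
g(10) = mex{0,1} = 2
So g(10) = 2.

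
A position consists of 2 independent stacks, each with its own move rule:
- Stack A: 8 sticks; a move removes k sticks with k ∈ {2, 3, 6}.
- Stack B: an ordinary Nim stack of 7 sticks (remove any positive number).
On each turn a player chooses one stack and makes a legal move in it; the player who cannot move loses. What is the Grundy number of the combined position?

Build the Grundy sequence for stack A with g(k) = mex{g(k−s) : s ∈ {2, 3, 6}, s ≤ k}:
k:     0  1  2  3  4  5  6  7  8
g(k):  0  0  1  1  2  0  3  1  2
So g(8) = 2.
Stack B is a plain Nim stack of size 7, so its Grundy value is 7.
By the Sprague-Grundy theorem, the Grundy value of a sum of independent games is the XOR of the component values.
Combined value = 2 XOR 7 = 5.

5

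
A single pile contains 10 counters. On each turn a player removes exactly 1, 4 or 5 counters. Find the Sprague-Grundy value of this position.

Compute g(0), g(1), … for moves {1, 4, 5}:
k:     0  1  2  3  4  5  6  7  8  9 10
g(k):  0  1  0  1  2  3  2  3  0  1  0
So g(10) = 0.

0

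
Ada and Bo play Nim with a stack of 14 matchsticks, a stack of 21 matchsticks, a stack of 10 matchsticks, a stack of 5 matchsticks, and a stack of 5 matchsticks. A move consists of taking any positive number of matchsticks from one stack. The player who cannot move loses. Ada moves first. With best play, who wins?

Ada wins

Compute the nim-sum pairwise:
14 XOR 21 = 27
27 XOR 10 = 17
17 XOR 5 = 20
20 XOR 5 = 17
The nim-sum is 17 ≠ 0, so this is an N-position: the player to move can win; Ada has a winning move.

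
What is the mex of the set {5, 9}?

0

0 is not in the set, so the mex is 0.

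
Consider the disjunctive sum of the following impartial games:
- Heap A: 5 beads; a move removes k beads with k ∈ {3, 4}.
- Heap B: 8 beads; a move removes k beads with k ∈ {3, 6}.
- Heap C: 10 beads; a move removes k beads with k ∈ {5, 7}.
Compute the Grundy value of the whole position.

For heap A, compute g(0), g(1), … with moves {3, 4}:
g(0) = mex{} = 0
g(1) = mex{} = 0
g(2) = mex{} = 0
g(3) = mex{0} = 1
g(4) = mex{0} = 1
g(5) = mex{0} = 1
So g(5) = 1.
Grundy values for heap B (subtraction set {3, 6}):
g(0) = mex{} = 0
g(1) = mex{} = 0
g(2) = mex{} = 0
g(3) = mex{0} = 1
g(4) = mex{0} = 1
g(5) = mex{0} = 1
g(6) = mex{0,1} = 2
g(7) = mex{0,1} = 2
g(8) = mex{0,1} = 2
So g(8) = 2.
Build the Grundy sequence for heap C with g(k) = mex{g(k−s) : s ∈ {5, 7}, s ≤ k}:
k:     0  1  2  3  4  5  6  7  8  9 10
g(k):  0  0  0  0  0  1  1  1  1  1  2
So g(10) = 2.
By the Sprague-Grundy theorem, the Grundy value of a sum of independent games is the XOR of the component values.
Combined value = 1 ⊕ 2 ⊕ 2 = 1.

1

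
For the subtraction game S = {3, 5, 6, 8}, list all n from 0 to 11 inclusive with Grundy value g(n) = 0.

Build the Grundy sequence with g(k) = mex{g(k−s) : s ∈ {3, 5, 6, 8}, s ≤ k}:
k:     0  1  2  3  4  5  6  7  8  9 10 11
g(k):  0  0  0  1  1  1  2  2  2  3  3  0
The P-positions (g = 0) in 0..11 are 0, 1, 2, 11.

0, 1, 2, 11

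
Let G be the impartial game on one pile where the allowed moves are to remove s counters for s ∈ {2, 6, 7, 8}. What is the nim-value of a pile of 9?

Compute g(0), g(1), … for moves {2, 6, 7, 8}:
g(0) = mex{} = 0
g(1) = mex{} = 0
g(2) = mex{0} = 1
g(3) = mex{0} = 1
g(4) = mex{1} = 0
g(5) = mex{1} = 0
g(6) = mex{0} = 1
g(7) = mex{0} = 1
g(8) = mex{0,1} = 2
g(9) = mex{0,1} = 2
So g(9) = 2.

2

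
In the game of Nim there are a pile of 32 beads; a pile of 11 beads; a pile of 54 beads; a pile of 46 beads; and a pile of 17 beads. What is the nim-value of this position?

Compute the nim-sum pairwise:
32 ^ 11 = 43
43 ^ 54 = 29
29 ^ 46 = 51
51 ^ 17 = 34

34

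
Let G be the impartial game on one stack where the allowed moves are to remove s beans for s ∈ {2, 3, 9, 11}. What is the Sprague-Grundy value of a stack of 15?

Compute g(0), g(1), … for moves {2, 3, 9, 11}:
k:     0  1  2  3  4  5  6  7  8  9 10 11 12 13 14 15
g(k):  0  0  1  1  2  0  0  1  1  2  2  3  3  0  2  1
So g(15) = 1.

1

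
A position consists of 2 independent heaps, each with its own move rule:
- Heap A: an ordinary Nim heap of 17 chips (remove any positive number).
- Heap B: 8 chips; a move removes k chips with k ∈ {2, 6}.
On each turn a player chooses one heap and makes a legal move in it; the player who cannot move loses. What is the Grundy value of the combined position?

Heap A is a plain Nim heap of size 17, so its Grundy value is 17.
For heap B, compute g(0), g(1), … with moves {2, 6}:
g(0) = mex{} = 0
g(1) = mex{} = 0
g(2) = mex{0} = 1
g(3) = mex{0} = 1
g(4) = mex{1} = 0
g(5) = mex{1} = 0
g(6) = mex{0} = 1
g(7) = mex{0} = 1
g(8) = mex{1} = 0
So g(8) = 0.
By the Sprague-Grundy theorem, the Grundy value of a sum of independent games is the XOR of the component values.
Combined value = 17 ⊕ 0 = 17.

17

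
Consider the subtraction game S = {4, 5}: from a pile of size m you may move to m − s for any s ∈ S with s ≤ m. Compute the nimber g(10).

0

Compute g(0), g(1), … for moves {4, 5}:
g(0) = mex{} = 0
g(1) = mex{} = 0
g(2) = mex{} = 0
g(3) = mex{} = 0
g(4) = mex{0} = 1
g(5) = mex{0} = 1
g(6) = mex{0} = 1
g(7) = mex{0} = 1
g(8) = mex{0,1} = 2
g(9) = mex{1} = 0
g(10) = mex{1} = 0
So g(10) = 0.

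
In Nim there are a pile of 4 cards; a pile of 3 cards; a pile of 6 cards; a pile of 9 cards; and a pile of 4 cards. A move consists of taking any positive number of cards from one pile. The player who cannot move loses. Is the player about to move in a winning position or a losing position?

Compute the nim-sum pairwise:
4 ^ 3 = 7
7 ^ 6 = 1
1 ^ 9 = 8
8 ^ 4 = 12
The nim-sum is 12 ≠ 0, so this is an N-position: the player to move can win.

Winning position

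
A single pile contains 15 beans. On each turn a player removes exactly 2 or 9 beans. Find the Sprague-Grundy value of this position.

0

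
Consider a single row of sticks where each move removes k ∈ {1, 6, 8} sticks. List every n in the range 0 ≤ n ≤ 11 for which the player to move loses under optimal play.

0, 2, 4, 7, 9, 11

Grundy values for subtraction set {1, 6, 8}:
k:     0  1  2  3  4  5  6  7  8  9 10 11
g(k):  0  1  0  1  0  1  2  0  1  0  1  0
The P-positions (g = 0) in 0..11 are 0, 2, 4, 7, 9, 11.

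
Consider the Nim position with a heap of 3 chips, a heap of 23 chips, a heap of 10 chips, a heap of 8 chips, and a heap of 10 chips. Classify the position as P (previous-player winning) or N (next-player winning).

N-position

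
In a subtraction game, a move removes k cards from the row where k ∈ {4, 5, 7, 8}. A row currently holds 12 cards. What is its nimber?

Grundy values for subtraction set {4, 5, 7, 8}:
g(0) = mex{} = 0
g(1) = mex{} = 0
g(2) = mex{} = 0
g(3) = mex{} = 0
g(4) = mex{0} = 1
g(5) = mex{0} = 1
g(6) = mex{0} = 1
g(7) = mex{0} = 1
g(8) = mex{0,1} = 2
g(9) = mex{0,1} = 2
g(10) = mex{0,1} = 2
g(11) = mex{0,1} = 2
g(12) = mex{1,2} = 0
So g(12) = 0.

0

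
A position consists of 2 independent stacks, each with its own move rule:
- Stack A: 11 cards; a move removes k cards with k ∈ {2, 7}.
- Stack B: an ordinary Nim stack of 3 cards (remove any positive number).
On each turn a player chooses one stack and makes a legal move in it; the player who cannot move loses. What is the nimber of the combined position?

Grundy values for stack A (subtraction set {2, 7}):
k:     0  1  2  3  4  5  6  7  8  9 10 11
g(k):  0  0  1  1  0  0  1  1  2  0  0  1
So g(11) = 1.
Stack B is a plain Nim stack of size 3, so its Grundy value is 3.
By the Sprague-Grundy theorem, the Grundy value of a sum of independent games is the XOR of the component values.
Combined value = 1 ⊕ 3 = 2.

2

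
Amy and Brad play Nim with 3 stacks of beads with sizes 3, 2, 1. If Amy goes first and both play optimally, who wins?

Brad wins

Compute the nim-sum pairwise:
3 ^ 2 = 1
1 ^ 1 = 0
The nim-sum is 0, so this is a P-position: the player to move is in a losing position under optimal play; Amy is about to move from it and so loses — Brad wins.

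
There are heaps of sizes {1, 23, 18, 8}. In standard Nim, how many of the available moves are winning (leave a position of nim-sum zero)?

1

Compute the nim-sum pairwise:
1 ⊕ 23 = 22
22 ⊕ 18 = 4
4 ⊕ 8 = 12
The overall nim-sum is X = 12. A heap of size p has a winning move iff p XOR X < p (reduce it to p XOR X).
  1: 1 XOR 12 = 13 ≥ 1 — no move.
  23: 23 XOR 12 = 27 ≥ 23 — no move.
  18: 18 XOR 12 = 30 ≥ 18 — no move.
  8: 8 XOR 12 = 4 < 8 — winning move (to 4).
That gives 1 winning move.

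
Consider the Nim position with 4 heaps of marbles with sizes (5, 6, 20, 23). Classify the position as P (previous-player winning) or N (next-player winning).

In binary:
  00101  (5)
  00110  (6)
  10100  (20)
  10111  (23)
  -----
  00000  (0)
The nim-sum is 0, so this is a P-position: the player to move is in a losing position under optimal play.

P-position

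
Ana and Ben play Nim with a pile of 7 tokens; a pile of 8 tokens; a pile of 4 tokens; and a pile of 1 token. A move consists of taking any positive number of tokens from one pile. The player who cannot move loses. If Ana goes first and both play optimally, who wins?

Nim-sum: 7 XOR 8 XOR 4 XOR 1 = 10.
The nim-sum is 10 ≠ 0, so this is an N-position: the player to move can win; Ana has a winning move.

Ana wins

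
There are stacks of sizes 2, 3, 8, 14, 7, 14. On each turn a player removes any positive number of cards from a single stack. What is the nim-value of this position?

14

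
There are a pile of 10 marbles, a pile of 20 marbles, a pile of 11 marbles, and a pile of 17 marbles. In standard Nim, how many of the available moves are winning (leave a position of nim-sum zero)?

Write each in binary and XOR column by column:
  01010  (10)
  10100  (20)
  01011  (11)
  10001  (17)
  -----
  00100  (4)
The overall nim-sum is X = 4. A pile of size p has a winning move iff p XOR X < p (reduce it to p XOR X).
  10: 10 XOR 4 = 14 ≥ 10 — no move.
  20: 20 XOR 4 = 16 < 20 — winning move (to 16).
  11: 11 XOR 4 = 15 ≥ 11 — no move.
  17: 17 XOR 4 = 21 ≥ 17 — no move.
That gives 1 winning move.

1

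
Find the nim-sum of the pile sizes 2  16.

18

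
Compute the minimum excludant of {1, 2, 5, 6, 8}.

0 is not in the set, so the mex is 0.

0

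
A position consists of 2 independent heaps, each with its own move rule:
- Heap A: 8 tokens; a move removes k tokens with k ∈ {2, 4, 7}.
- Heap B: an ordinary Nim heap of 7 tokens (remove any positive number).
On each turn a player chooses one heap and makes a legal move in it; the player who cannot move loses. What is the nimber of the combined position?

6

Grundy values for heap A (subtraction set {2, 4, 7}):
k:     0  1  2  3  4  5  6  7  8
g(k):  0  0  1  1  2  2  0  3  1
So g(8) = 1.
Heap B is a plain Nim heap of size 7, so its Grundy value is 7.
By the Sprague-Grundy theorem, the Grundy value of a sum of independent games is the XOR of the component values.
Combined value = 1 ⊕ 7 = 6.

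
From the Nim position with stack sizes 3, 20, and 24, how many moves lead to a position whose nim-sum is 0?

1

Compute the nim-sum pairwise:
3 ^ 20 = 23
23 ^ 24 = 15
The overall nim-sum is X = 15. A stack of size p has a winning move iff p XOR X < p (reduce it to p XOR X).
  3: 3 XOR 15 = 12 ≥ 3 — no move.
  20: 20 XOR 15 = 27 ≥ 20 — no move.
  24: 24 XOR 15 = 23 < 24 — winning move (to 23).
That gives 1 winning move.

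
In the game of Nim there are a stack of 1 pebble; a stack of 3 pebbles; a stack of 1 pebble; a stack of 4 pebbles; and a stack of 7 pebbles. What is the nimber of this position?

Compute the nim-sum pairwise:
1 ^ 3 = 2
2 ^ 1 = 3
3 ^ 4 = 7
7 ^ 7 = 0

0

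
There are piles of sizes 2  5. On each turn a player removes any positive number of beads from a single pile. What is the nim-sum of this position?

7

Write each in binary and XOR column by column:
  010  (2)
  101  (5)
  ---
  111  (7)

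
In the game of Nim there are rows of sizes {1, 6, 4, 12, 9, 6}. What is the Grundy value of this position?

0

Write each in binary and XOR column by column:
  0001  (1)
  0110  (6)
  0100  (4)
  1100  (12)
  1001  (9)
  0110  (6)
  ----
  0000  (0)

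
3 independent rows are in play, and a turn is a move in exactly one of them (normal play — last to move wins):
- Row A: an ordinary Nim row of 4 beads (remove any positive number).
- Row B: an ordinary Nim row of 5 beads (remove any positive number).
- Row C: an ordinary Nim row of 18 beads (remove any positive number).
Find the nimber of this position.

Row A is a plain Nim row of size 4, so its Grundy value is 4.
Row B is a plain Nim row of size 5, so its Grundy value is 5.
Row C is a plain Nim row of size 18, so its Grundy value is 18.
By the Sprague-Grundy theorem, the Grundy value of a sum of independent games is the XOR of the component values.
Combined value = 4 XOR 5 XOR 18 = 19.

19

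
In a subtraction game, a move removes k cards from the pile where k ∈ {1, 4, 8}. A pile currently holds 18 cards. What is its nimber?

Build the Grundy sequence with g(k) = mex{g(k−s) : s ∈ {1, 4, 8}, s ≤ k}:
k:     0  1  2  3  4  5  6  7  8  9 10 11 12 13 14 15 16 17 18
g(k):  0  1  0  1  2  0  1  0  1  2  3  2  0  1  0  1  2  0  1
So g(18) = 1.

1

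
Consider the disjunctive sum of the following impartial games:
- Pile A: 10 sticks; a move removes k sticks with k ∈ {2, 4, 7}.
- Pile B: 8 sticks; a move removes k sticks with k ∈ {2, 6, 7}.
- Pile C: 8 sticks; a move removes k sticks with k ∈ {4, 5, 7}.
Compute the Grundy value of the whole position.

Build the Grundy sequence for pile A with g(k) = mex{g(k−s) : s ∈ {2, 4, 7}, s ≤ k}:
g(0) = mex{} = 0
g(1) = mex{} = 0
g(2) = mex{0} = 1
g(3) = mex{0} = 1
g(4) = mex{0,1} = 2
g(5) = mex{0,1} = 2
g(6) = mex{1,2} = 0
g(7) = mex{0,1,2} = 3
g(8) = mex{0,2} = 1
g(9) = mex{1,2,3} = 0
g(10) = mex{0,1} = 2
So g(10) = 2.
Grundy values for pile B (subtraction set {2, 6, 7}):
k:     0  1  2  3  4  5  6  7  8
g(k):  0  0  1  1  0  0  1  1  2
So g(8) = 2.
Grundy values for pile C (subtraction set {4, 5, 7}):
g(0) = mex{} = 0
g(1) = mex{} = 0
g(2) = mex{} = 0
g(3) = mex{} = 0
g(4) = mex{0} = 1
g(5) = mex{0} = 1
g(6) = mex{0} = 1
g(7) = mex{0} = 1
g(8) = mex{0,1} = 2
So g(8) = 2.
The value of a disjunctive sum is the nim-sum of the parts.
Combined value = 2 ⊕ 2 ⊕ 2 = 2.

2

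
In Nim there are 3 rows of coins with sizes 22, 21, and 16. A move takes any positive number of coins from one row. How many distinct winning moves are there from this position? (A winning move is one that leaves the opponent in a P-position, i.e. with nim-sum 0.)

Nim-sum: 22 ^ 21 ^ 16 = 19.
The overall nim-sum is X = 19. A row of size p has a winning move iff p XOR X < p (reduce it to p XOR X).
  22: 22 XOR 19 = 5 < 22 — winning move (to 5).
  21: 21 XOR 19 = 6 < 21 — winning move (to 6).
  16: 16 XOR 19 = 3 < 16 — winning move (to 3).
That gives 3 winning moves.

3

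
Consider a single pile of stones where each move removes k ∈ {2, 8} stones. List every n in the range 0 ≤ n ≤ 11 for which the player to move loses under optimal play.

Build the Grundy sequence with g(k) = mex{g(k−s) : s ∈ {2, 8}, s ≤ k}:
k:     0  1  2  3  4  5  6  7  8  9 10 11
g(k):  0  0  1  1  0  0  1  1  2  2  0  0
The P-positions (g = 0) in 0..11 are 0, 1, 4, 5, 10, 11.

0, 1, 4, 5, 10, 11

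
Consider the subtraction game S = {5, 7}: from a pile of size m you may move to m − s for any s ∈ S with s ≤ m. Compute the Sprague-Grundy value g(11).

2

Build the Grundy sequence with g(k) = mex{g(k−s) : s ∈ {5, 7}, s ≤ k}:
k:     0  1  2  3  4  5  6  7  8  9 10 11
g(k):  0  0  0  0  0  1  1  1  1  1  2  2
So g(11) = 2.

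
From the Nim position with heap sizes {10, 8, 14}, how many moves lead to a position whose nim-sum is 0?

3

Nim-sum: 10 ⊕ 8 ⊕ 14 = 12.
The overall nim-sum is X = 12. A heap of size p has a winning move iff p XOR X < p (reduce it to p XOR X).
  10: 10 XOR 12 = 6 < 10 — winning move (to 6).
  8: 8 XOR 12 = 4 < 8 — winning move (to 4).
  14: 14 XOR 12 = 2 < 14 — winning move (to 2).
That gives 3 winning moves.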